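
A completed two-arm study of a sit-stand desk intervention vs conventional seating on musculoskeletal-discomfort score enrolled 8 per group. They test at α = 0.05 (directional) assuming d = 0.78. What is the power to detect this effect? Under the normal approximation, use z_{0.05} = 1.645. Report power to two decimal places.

power ≈ 0.47

For two equal groups, power = Φ(d·√(n/2) − z_{α}).
d·√(n/2) = 0.78 × √(8/2) = 0.78 × 2.000 = 1.560.
z_β = 1.560 − 1.645 = -0.085.
Power = Φ(-0.085) = 0.466.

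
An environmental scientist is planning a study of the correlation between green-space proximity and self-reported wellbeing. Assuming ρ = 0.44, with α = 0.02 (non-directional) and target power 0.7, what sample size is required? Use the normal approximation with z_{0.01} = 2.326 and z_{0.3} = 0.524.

Fisher's z: C = ½·ln((1+r)/(1−r)) = ½·ln(2.5714) = 0.4722.
n = ((z_{α/2} + z_β)/C)² + 3.
(2.326 + 0.524) / 0.4722 = 2.850 / 0.4722 = 6.036.
n = 6.036² + 3 = 36.43 + 3 = 39.4.
Round up.

n = 40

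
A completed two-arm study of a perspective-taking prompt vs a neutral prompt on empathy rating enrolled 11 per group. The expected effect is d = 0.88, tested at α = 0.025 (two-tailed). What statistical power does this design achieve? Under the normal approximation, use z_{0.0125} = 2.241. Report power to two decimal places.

power ≈ 0.43

For two equal groups, power = Φ(d·√(n/2) − z_{α/2}).
d·√(n/2) = 0.88 × √(11/2) = 0.88 × 2.345 = 2.064.
z_β = 2.064 − 2.241 = -0.177.
Power = Φ(-0.177) = 0.430.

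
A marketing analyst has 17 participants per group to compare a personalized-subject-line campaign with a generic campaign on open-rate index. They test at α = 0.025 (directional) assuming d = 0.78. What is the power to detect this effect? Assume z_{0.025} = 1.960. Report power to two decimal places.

power ≈ 0.62

For two equal groups, power = Φ(d·√(n/2) − z_{α}).
d·√(n/2) = 0.78 × √(17/2) = 0.78 × 2.915 = 2.274.
z_β = 2.274 − 1.960 = 0.314.
Power = Φ(0.314) = 0.623.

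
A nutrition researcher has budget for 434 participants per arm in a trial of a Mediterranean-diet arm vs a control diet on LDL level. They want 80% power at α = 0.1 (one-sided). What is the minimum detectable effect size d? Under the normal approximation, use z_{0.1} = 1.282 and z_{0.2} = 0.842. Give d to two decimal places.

d_min ≈ 0.14

For two independent groups of n = 434 each: d_min = (z_{α} + z_β)·√(2/n).
z-sum = 1.282 + 0.842 = 2.124.
d_min = 2.124 × √(2/434) = 2.124 × 0.0679 = 0.144.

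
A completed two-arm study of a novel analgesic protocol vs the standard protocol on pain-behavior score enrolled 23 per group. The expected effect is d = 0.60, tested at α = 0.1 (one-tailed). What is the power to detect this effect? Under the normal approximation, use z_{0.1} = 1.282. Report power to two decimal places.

power ≈ 0.77

For two equal groups, power = Φ(d·√(n/2) − z_{α}).
d·√(n/2) = 0.60 × √(23/2) = 0.60 × 3.391 = 2.035.
z_β = 2.035 − 1.282 = 0.753.
Power = Φ(0.753) = 0.774.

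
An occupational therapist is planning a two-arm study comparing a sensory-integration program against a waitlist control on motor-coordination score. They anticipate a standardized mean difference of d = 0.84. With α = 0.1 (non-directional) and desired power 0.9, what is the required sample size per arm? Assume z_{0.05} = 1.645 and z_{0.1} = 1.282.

n = 25 per group

For two independent groups with equal n: n = 2·((z_{α/2} + z_β) / d)².
z_{α/2} + z_β = 1.645 + 1.282 = 2.927.
n = 2 × (2.927 / 0.84)² = 2 × 3.485² = 2 × 12.14 = 24.3.
Round up to the next whole participant.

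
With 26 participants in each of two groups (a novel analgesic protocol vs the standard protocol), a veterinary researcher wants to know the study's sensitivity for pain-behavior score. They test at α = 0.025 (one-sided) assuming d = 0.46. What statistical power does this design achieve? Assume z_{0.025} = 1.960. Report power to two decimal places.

For two equal groups, power = Φ(d·√(n/2) − z_{α}).
d·√(n/2) = 0.46 × √(26/2) = 0.46 × 3.606 = 1.659.
z_β = 1.659 − 1.960 = -0.301.
Power = Φ(-0.301) = 0.382.

power ≈ 0.38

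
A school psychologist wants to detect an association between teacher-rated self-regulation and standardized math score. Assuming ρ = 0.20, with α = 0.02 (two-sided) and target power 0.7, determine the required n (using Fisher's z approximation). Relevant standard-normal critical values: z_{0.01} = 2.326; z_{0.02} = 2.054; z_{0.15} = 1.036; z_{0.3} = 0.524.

n = 201

Fisher's z: C = ½·ln((1+r)/(1−r)) = ½·ln(1.5000) = 0.2027.
n = ((z_{α/2} + z_β)/C)² + 3.
(2.326 + 0.524) / 0.2027 = 2.850 / 0.2027 = 14.060.
n = 14.060² + 3 = 197.69 + 3 = 200.7.
Round up.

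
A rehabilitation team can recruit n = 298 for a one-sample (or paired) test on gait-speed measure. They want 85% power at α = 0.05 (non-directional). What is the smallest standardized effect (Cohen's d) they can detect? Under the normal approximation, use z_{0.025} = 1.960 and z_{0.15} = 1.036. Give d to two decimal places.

d_min ≈ 0.17

For a single sample (or paired design) of n = 298: d_min = (z_{α/2} + z_β)/√n.
z-sum = 1.960 + 1.036 = 2.996.
d_min = 2.996 / √298 = 2.996 / 17.263 = 0.174.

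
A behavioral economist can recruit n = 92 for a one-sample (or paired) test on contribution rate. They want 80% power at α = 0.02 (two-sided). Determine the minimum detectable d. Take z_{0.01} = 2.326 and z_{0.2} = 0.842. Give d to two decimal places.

For a single sample (or paired design) of n = 92: d_min = (z_{α/2} + z_β)/√n.
z-sum = 2.326 + 0.842 = 3.168.
d_min = 3.168 / √92 = 3.168 / 9.592 = 0.330.

d_min ≈ 0.33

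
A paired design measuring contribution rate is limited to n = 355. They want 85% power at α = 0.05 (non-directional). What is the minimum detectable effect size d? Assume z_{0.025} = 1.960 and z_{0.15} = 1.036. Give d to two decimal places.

For a single sample (or paired design) of n = 355: d_min = (z_{α/2} + z_β)/√n.
z-sum = 1.960 + 1.036 = 2.996.
d_min = 2.996 / √355 = 2.996 / 18.841 = 0.159.

d_min ≈ 0.16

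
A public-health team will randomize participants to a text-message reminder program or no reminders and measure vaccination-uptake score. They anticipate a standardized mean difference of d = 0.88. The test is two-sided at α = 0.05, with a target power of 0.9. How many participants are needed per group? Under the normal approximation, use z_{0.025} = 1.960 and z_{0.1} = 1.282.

n = 28 per group

For two independent groups with equal n: n = 2·((z_{α/2} + z_β) / d)².
z_{α/2} + z_β = 1.960 + 1.282 = 3.242.
n = 2 × (3.242 / 0.88)² = 2 × 3.684² = 2 × 13.57 = 27.1.
Round up to the next whole participant.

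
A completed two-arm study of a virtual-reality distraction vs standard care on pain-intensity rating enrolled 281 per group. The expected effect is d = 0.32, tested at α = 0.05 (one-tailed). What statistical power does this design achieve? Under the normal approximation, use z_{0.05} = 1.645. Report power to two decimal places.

For two equal groups, power = Φ(d·√(n/2) − z_{α}).
d·√(n/2) = 0.32 × √(281/2) = 0.32 × 11.853 = 3.793.
z_β = 3.793 − 1.645 = 2.148.
Power = Φ(2.148) = 0.984.

power ≈ 0.98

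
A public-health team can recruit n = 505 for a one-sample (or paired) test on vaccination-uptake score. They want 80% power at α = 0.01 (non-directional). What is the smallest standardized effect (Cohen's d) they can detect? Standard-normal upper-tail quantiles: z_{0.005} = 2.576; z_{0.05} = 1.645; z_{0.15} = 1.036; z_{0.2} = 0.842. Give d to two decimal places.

For a single sample (or paired design) of n = 505: d_min = (z_{α/2} + z_β)/√n.
z-sum = 2.576 + 0.842 = 3.418.
d_min = 3.418 / √505 = 3.418 / 22.472 = 0.152.

d_min ≈ 0.15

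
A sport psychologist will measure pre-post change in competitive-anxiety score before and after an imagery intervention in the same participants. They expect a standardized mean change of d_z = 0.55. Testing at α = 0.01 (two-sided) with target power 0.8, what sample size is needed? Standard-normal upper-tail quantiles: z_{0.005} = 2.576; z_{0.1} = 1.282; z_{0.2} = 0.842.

For a paired (one-sample on differences) test: n = ((z_{α/2} + z_β) / d)².
z_{α/2} + z_β = 2.576 + 0.842 = 3.418.
n = (3.418 / 0.55)² = 6.215² = 38.62.
Round up.

n = 39 pairs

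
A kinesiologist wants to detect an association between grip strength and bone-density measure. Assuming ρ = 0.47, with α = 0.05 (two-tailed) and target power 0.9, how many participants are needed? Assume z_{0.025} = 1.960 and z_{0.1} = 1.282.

Fisher's z: C = ½·ln((1+r)/(1−r)) = ½·ln(2.7736) = 0.5101.
n = ((z_{α/2} + z_β)/C)² + 3.
(1.960 + 1.282) / 0.5101 = 3.242 / 0.5101 = 6.356.
n = 6.356² + 3 = 40.39 + 3 = 43.4.
Round up.

n = 44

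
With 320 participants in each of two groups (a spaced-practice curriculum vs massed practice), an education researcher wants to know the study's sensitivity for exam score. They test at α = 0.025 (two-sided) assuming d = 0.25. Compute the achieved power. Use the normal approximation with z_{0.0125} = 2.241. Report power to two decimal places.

power ≈ 0.82

For two equal groups, power = Φ(d·√(n/2) − z_{α/2}).
d·√(n/2) = 0.25 × √(320/2) = 0.25 × 12.649 = 3.162.
z_β = 3.162 − 2.241 = 0.921.
Power = Φ(0.921) = 0.822.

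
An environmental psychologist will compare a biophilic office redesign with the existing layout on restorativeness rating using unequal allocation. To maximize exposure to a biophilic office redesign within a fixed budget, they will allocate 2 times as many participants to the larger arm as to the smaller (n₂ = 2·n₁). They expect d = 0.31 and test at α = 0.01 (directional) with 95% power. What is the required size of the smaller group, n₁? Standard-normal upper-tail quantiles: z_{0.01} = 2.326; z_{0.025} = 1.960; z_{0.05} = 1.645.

n₁ = 247

With allocation ratio k = n₂/n₁ = 2, Var(x̄₁−x̄₂) = σ²(1/n₁ + 1/(k·n₁)) = σ²·(k+1)/(k·n₁).
So n₁ = (1 + 1/k)·((z_{α} + z_β)/d)² = 1.500 × (3.971/0.31)².
n₁ = 1.500 × 164.09 = 246.1.
Round up: n₁ = 247, giving n₂ = 2 × 247 = 494.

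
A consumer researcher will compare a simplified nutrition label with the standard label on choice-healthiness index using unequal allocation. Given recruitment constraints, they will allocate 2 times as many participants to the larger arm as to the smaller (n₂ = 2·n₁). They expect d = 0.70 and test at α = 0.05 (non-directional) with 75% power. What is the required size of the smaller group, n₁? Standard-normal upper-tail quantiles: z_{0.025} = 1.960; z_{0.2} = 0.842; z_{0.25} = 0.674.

n₁ = 22

With allocation ratio k = n₂/n₁ = 2, Var(x̄₁−x̄₂) = σ²(1/n₁ + 1/(k·n₁)) = σ²·(k+1)/(k·n₁).
So n₁ = (1 + 1/k)·((z_{α/2} + z_β)/d)² = 1.500 × (2.634/0.70)².
n₁ = 1.500 × 14.16 = 21.2.
Round up: n₁ = 22, giving n₂ = 2 × 22 = 44.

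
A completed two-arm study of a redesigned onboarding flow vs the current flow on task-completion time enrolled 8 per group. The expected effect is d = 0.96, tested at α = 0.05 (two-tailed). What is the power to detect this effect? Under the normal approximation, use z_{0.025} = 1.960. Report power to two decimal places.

power ≈ 0.48

For two equal groups, power = Φ(d·√(n/2) − z_{α/2}).
d·√(n/2) = 0.96 × √(8/2) = 0.96 × 2.000 = 1.920.
z_β = 1.920 − 1.960 = -0.040.
Power = Φ(-0.040) = 0.484.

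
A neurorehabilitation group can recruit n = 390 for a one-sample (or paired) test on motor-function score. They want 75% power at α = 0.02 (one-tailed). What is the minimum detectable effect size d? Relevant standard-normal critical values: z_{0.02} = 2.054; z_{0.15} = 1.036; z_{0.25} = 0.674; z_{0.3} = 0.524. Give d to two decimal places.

d_min ≈ 0.14

For a single sample (or paired design) of n = 390: d_min = (z_{α} + z_β)/√n.
z-sum = 2.054 + 0.674 = 2.728.
d_min = 2.728 / √390 = 2.728 / 19.748 = 0.138.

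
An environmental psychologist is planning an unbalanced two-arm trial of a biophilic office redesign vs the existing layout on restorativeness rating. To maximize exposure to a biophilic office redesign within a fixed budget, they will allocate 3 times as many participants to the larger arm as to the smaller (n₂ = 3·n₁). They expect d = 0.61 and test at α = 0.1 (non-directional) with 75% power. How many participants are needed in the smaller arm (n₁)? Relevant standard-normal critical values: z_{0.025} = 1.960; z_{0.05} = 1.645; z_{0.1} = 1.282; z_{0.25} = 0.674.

With allocation ratio k = n₂/n₁ = 3, Var(x̄₁−x̄₂) = σ²(1/n₁ + 1/(k·n₁)) = σ²·(k+1)/(k·n₁).
So n₁ = (1 + 1/k)·((z_{α/2} + z_β)/d)² = 1.333 × (2.319/0.61)².
n₁ = 1.333 × 14.45 = 19.3.
Round up: n₁ = 20, giving n₂ = 3 × 20 = 60.

n₁ = 20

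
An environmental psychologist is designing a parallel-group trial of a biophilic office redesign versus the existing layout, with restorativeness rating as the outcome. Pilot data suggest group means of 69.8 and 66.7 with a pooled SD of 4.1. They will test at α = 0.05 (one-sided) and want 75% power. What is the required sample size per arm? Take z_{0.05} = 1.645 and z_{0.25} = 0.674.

Cohen's d = |M₁ − M₂| / SD_pooled = |69.8 − 66.7| / 4.1 = 3.1 / 4.1 = 0.756.
For two independent groups with equal n: n = 2·((z_{α} + z_β) / d)².
z_{α} + z_β = 1.645 + 0.674 = 2.319.
n = 2 × (2.319 / 0.756)² = 2 × 3.067² = 2 × 9.41 = 18.8.
Round up to the next whole participant.

n = 19 per group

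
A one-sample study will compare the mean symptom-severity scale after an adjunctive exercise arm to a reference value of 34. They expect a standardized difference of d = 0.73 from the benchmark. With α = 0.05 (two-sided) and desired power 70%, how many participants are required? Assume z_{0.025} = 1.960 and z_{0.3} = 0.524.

n = 12

For a one-sample test: n = ((z_{α/2} + z_β) / d)².
z_{α/2} + z_β = 1.960 + 0.524 = 2.484.
n = (2.484 / 0.73)² = 3.403² = 11.58.
Round up.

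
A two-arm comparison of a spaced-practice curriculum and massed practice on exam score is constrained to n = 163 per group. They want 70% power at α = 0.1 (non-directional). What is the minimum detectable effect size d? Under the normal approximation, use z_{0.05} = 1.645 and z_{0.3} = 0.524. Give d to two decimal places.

d_min ≈ 0.24

For two independent groups of n = 163 each: d_min = (z_{α/2} + z_β)·√(2/n).
z-sum = 1.645 + 0.524 = 2.169.
d_min = 2.169 × √(2/163) = 2.169 × 0.1108 = 0.240.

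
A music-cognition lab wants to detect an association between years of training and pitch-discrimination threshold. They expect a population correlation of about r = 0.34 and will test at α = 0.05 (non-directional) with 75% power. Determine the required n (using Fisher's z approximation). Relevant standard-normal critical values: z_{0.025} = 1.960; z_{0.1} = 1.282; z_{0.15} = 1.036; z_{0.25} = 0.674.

n = 59

Fisher's z: C = ½·ln((1+r)/(1−r)) = ½·ln(2.0303) = 0.3541.
n = ((z_{α/2} + z_β)/C)² + 3.
(1.960 + 0.674) / 0.3541 = 2.634 / 0.3541 = 7.439.
n = 7.439² + 3 = 55.33 + 3 = 58.3.
Round up.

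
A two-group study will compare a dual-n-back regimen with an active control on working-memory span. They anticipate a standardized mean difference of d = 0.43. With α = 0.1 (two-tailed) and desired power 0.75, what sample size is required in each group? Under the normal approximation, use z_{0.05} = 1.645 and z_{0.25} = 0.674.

For two independent groups with equal n: n = 2·((z_{α/2} + z_β) / d)².
z_{α/2} + z_β = 1.645 + 0.674 = 2.319.
n = 2 × (2.319 / 0.43)² = 2 × 5.393² = 2 × 29.08 = 58.2.
Round up to the next whole participant.

n = 59 per group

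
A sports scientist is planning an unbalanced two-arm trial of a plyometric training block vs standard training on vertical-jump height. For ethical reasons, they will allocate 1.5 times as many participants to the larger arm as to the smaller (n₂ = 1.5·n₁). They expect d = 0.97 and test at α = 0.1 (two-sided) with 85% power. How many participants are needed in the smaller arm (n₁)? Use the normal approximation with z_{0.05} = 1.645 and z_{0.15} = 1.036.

With allocation ratio k = n₂/n₁ = 1.5, Var(x̄₁−x̄₂) = σ²(1/n₁ + 1/(k·n₁)) = σ²·(k+1)/(k·n₁).
So n₁ = (1 + 1/k)·((z_{α/2} + z_β)/d)² = 1.667 × (2.681/0.97)².
n₁ = 1.667 × 7.64 = 12.7.
Round up: n₁ = 13, giving n₂ = ⌈1.5 × 13⌉ = ⌈19.5⌉ = 20.

n₁ = 13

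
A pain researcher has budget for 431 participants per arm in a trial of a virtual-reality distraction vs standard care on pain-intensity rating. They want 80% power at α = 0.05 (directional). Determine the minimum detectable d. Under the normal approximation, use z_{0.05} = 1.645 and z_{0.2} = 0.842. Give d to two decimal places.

For two independent groups of n = 431 each: d_min = (z_{α} + z_β)·√(2/n).
z-sum = 1.645 + 0.842 = 2.487.
d_min = 2.487 × √(2/431) = 2.487 × 0.0681 = 0.169.

d_min ≈ 0.17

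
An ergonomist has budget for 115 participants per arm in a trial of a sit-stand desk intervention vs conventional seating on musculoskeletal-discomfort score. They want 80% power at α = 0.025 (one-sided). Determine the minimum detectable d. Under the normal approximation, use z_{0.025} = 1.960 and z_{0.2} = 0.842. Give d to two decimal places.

For two independent groups of n = 115 each: d_min = (z_{α} + z_β)·√(2/n).
z-sum = 1.960 + 0.842 = 2.802.
d_min = 2.802 × √(2/115) = 2.802 × 0.1319 = 0.370.

d_min ≈ 0.37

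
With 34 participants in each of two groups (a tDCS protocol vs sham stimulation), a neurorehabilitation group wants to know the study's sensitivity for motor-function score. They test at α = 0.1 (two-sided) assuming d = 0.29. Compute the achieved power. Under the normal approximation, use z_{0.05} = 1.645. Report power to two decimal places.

For two equal groups, power = Φ(d·√(n/2) − z_{α/2}).
d·√(n/2) = 0.29 × √(34/2) = 0.29 × 4.123 = 1.196.
z_β = 1.196 − 1.645 = -0.449.
Power = Φ(-0.449) = 0.327.

power ≈ 0.33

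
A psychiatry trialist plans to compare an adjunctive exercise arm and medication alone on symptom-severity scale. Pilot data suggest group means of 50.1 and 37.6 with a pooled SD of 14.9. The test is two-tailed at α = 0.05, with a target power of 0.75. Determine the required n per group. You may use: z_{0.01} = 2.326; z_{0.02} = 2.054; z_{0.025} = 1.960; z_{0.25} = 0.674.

Cohen's d = |M₁ − M₂| / SD_pooled = |50.1 − 37.6| / 14.9 = 12.5 / 14.9 = 0.839.
For two independent groups with equal n: n = 2·((z_{α/2} + z_β) / d)².
z_{α/2} + z_β = 1.960 + 0.674 = 2.634.
n = 2 × (2.634 / 0.839)² = 2 × 3.139² = 2 × 9.86 = 19.7.
Round up to the next whole participant.

n = 20 per group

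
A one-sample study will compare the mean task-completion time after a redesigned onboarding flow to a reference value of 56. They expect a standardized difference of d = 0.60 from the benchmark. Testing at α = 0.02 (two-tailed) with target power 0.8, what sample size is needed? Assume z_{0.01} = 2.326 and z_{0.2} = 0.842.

For a one-sample test: n = ((z_{α/2} + z_β) / d)².
z_{α/2} + z_β = 2.326 + 0.842 = 3.168.
n = (3.168 / 0.60)² = 5.280² = 27.88.
Round up.

n = 28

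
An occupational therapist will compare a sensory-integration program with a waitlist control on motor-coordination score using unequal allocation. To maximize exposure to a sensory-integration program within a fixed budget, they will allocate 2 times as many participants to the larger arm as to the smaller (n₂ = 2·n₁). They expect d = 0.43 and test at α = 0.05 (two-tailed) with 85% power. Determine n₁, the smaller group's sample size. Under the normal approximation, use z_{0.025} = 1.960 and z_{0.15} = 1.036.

With allocation ratio k = n₂/n₁ = 2, Var(x̄₁−x̄₂) = σ²(1/n₁ + 1/(k·n₁)) = σ²·(k+1)/(k·n₁).
So n₁ = (1 + 1/k)·((z_{α/2} + z_β)/d)² = 1.500 × (2.996/0.43)².
n₁ = 1.500 × 48.55 = 72.8.
Round up: n₁ = 73, giving n₂ = 2 × 73 = 146.

n₁ = 73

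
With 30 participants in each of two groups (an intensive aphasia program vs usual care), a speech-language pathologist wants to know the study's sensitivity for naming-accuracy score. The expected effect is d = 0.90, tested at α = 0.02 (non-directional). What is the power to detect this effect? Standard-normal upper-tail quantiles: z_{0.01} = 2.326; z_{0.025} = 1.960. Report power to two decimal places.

For two equal groups, power = Φ(d·√(n/2) − z_{α/2}).
d·√(n/2) = 0.90 × √(30/2) = 0.90 × 3.873 = 3.486.
z_β = 3.486 − 2.326 = 1.160.
Power = Φ(1.160) = 0.877.

power ≈ 0.88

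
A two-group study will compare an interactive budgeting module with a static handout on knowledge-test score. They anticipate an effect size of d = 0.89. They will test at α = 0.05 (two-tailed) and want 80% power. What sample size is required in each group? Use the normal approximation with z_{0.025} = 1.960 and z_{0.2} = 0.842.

For two independent groups with equal n: n = 2·((z_{α/2} + z_β) / d)².
z_{α/2} + z_β = 1.960 + 0.842 = 2.802.
n = 2 × (2.802 / 0.89)² = 2 × 3.148² = 2 × 9.91 = 19.8.
Round up to the next whole participant.

n = 20 per group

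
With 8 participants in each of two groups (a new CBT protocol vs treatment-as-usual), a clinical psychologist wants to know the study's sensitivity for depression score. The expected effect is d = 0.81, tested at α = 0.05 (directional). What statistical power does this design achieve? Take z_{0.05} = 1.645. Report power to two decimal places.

For two equal groups, power = Φ(d·√(n/2) − z_{α}).
d·√(n/2) = 0.81 × √(8/2) = 0.81 × 2.000 = 1.620.
z_β = 1.620 − 1.645 = -0.025.
Power = Φ(-0.025) = 0.490.

power ≈ 0.49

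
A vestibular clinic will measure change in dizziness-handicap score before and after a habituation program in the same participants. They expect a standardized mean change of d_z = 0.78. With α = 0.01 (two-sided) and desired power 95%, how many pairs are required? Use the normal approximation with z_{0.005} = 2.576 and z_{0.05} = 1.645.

For a paired (one-sample on differences) test: n = ((z_{α/2} + z_β) / d)².
z_{α/2} + z_β = 2.576 + 1.645 = 4.221.
n = (4.221 / 0.78)² = 5.412² = 29.28.
Round up.

n = 30 pairs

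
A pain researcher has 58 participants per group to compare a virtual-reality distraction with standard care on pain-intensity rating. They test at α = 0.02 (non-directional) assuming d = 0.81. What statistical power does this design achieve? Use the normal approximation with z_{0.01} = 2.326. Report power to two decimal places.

power ≈ 0.98

For two equal groups, power = Φ(d·√(n/2) − z_{α/2}).
d·√(n/2) = 0.81 × √(58/2) = 0.81 × 5.385 = 4.362.
z_β = 4.362 − 2.326 = 2.036.
Power = Φ(2.036) = 0.979.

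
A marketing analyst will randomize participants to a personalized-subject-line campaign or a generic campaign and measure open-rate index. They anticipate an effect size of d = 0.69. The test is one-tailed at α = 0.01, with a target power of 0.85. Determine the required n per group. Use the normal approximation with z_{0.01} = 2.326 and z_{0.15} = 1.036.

For two independent groups with equal n: n = 2·((z_{α} + z_β) / d)².
z_{α} + z_β = 2.326 + 1.036 = 3.362.
n = 2 × (3.362 / 0.69)² = 2 × 4.872² = 2 × 23.74 = 47.5.
Round up to the next whole participant.

n = 48 per group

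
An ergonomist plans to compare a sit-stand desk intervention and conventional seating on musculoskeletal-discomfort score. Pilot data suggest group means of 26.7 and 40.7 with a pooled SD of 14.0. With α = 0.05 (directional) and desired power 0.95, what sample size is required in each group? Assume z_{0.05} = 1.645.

Cohen's d = |M₁ − M₂| / SD_pooled = |26.7 − 40.7| / 14.0 = 14.0 / 14.0 = 1.000.
For two independent groups with equal n: n = 2·((z_{α} + z_β) / d)².
z_{α} + z_β = 1.645 + 1.645 = 3.290.
n = 2 × (3.290 / 1.000)² = 2 × 3.290² = 2 × 10.82 = 21.6.
Round up to the next whole participant.

n = 22 per group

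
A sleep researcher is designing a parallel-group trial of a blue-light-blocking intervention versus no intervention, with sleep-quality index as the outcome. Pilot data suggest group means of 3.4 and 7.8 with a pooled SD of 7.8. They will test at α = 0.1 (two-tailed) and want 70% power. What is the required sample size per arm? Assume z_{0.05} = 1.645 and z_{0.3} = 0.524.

n = 30 per group

Cohen's d = |M₁ − M₂| / SD_pooled = |3.4 − 7.8| / 7.8 = 4.4 / 7.8 = 0.564.
For two independent groups with equal n: n = 2·((z_{α/2} + z_β) / d)².
z_{α/2} + z_β = 1.645 + 0.524 = 2.169.
n = 2 × (2.169 / 0.564)² = 2 × 3.846² = 2 × 14.79 = 29.6.
Round up to the next whole participant.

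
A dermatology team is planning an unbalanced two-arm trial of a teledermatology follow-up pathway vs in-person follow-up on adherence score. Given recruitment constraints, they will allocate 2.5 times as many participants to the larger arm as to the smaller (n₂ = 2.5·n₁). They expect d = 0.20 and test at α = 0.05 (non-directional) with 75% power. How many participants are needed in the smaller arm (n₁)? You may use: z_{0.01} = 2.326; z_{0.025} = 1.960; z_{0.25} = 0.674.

n₁ = 243

With allocation ratio k = n₂/n₁ = 2.5, Var(x̄₁−x̄₂) = σ²(1/n₁ + 1/(k·n₁)) = σ²·(k+1)/(k·n₁).
So n₁ = (1 + 1/k)·((z_{α/2} + z_β)/d)² = 1.400 × (2.634/0.20)².
n₁ = 1.400 × 173.45 = 242.8.
Round up: n₁ = 243, giving n₂ = ⌈2.5 × 243⌉ = ⌈607.5⌉ = 608.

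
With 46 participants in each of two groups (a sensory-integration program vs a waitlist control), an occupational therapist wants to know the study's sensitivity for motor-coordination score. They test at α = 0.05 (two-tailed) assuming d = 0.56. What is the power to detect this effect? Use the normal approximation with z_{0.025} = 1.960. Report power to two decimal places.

For two equal groups, power = Φ(d·√(n/2) − z_{α/2}).
d·√(n/2) = 0.56 × √(46/2) = 0.56 × 4.796 = 2.686.
z_β = 2.686 − 1.960 = 0.726.
Power = Φ(0.726) = 0.766.

power ≈ 0.77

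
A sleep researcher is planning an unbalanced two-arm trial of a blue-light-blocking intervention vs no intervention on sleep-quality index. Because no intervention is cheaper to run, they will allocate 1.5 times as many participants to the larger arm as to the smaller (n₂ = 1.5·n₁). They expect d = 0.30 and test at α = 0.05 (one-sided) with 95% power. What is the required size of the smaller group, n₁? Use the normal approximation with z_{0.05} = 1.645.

n₁ = 201

With allocation ratio k = n₂/n₁ = 1.5, Var(x̄₁−x̄₂) = σ²(1/n₁ + 1/(k·n₁)) = σ²·(k+1)/(k·n₁).
So n₁ = (1 + 1/k)·((z_{α} + z_β)/d)² = 1.667 × (3.290/0.30)².
n₁ = 1.667 × 120.27 = 200.4.
Round up: n₁ = 201, giving n₂ = ⌈1.5 × 201⌉ = ⌈301.5⌉ = 302.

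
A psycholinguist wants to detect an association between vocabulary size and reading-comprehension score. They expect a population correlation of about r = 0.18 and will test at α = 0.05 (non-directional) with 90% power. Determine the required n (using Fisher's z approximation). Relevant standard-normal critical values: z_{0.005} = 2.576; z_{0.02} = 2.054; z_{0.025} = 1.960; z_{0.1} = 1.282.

Fisher's z: C = ½·ln((1+r)/(1−r)) = ½·ln(1.4390) = 0.1820.
n = ((z_{α/2} + z_β)/C)² + 3.
(1.960 + 1.282) / 0.1820 = 3.242 / 0.1820 = 17.813.
n = 17.813² + 3 = 317.31 + 3 = 320.3.
Round up.

n = 321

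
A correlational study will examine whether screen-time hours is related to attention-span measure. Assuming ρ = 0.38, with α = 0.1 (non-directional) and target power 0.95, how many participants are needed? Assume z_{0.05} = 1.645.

Fisher's z: C = ½·ln((1+r)/(1−r)) = ½·ln(2.2258) = 0.4001.
n = ((z_{α/2} + z_β)/C)² + 3.
(1.645 + 1.645) / 0.4001 = 3.290 / 0.4001 = 8.223.
n = 8.223² + 3 = 67.62 + 3 = 70.6.
Round up.

n = 71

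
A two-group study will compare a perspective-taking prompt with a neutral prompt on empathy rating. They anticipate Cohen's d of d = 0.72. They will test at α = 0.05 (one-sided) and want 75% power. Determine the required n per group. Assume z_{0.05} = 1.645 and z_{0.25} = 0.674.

n = 21 per group

For two independent groups with equal n: n = 2·((z_{α} + z_β) / d)².
z_{α} + z_β = 1.645 + 0.674 = 2.319.
n = 2 × (2.319 / 0.72)² = 2 × 3.221² = 2 × 10.37 = 20.7.
Round up to the next whole participant.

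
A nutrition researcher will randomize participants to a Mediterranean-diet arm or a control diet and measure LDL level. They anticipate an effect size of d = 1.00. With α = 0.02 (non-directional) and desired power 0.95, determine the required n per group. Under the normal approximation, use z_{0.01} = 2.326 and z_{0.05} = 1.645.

For two independent groups with equal n: n = 2·((z_{α/2} + z_β) / d)².
z_{α/2} + z_β = 2.326 + 1.645 = 3.971.
n = 2 × (3.971 / 1.00)² = 2 × 3.971² = 2 × 15.77 = 31.5.
Round up to the next whole participant.

n = 32 per group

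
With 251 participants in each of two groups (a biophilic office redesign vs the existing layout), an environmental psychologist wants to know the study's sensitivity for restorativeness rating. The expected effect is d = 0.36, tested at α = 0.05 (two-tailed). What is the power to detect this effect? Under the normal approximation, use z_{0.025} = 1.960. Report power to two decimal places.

power ≈ 0.98

For two equal groups, power = Φ(d·√(n/2) − z_{α/2}).
d·√(n/2) = 0.36 × √(251/2) = 0.36 × 11.203 = 4.033.
z_β = 4.033 − 1.960 = 2.073.
Power = Φ(2.073) = 0.981.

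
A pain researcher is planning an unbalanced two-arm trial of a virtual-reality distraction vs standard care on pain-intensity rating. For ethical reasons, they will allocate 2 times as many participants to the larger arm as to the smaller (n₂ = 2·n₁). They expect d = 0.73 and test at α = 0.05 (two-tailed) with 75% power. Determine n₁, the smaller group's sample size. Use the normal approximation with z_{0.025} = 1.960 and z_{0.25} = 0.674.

With allocation ratio k = n₂/n₁ = 2, Var(x̄₁−x̄₂) = σ²(1/n₁ + 1/(k·n₁)) = σ²·(k+1)/(k·n₁).
So n₁ = (1 + 1/k)·((z_{α/2} + z_β)/d)² = 1.500 × (2.634/0.73)².
n₁ = 1.500 × 13.02 = 19.5.
Round up: n₁ = 20, giving n₂ = 2 × 20 = 40.

n₁ = 20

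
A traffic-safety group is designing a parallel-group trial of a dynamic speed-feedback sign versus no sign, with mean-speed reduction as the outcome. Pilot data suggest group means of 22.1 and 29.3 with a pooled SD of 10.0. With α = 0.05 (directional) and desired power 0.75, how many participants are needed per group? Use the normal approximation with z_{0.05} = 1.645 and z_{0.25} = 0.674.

n = 21 per group

Cohen's d = |M₁ − M₂| / SD_pooled = |22.1 − 29.3| / 10.0 = 7.2 / 10.0 = 0.720.
For two independent groups with equal n: n = 2·((z_{α} + z_β) / d)².
z_{α} + z_β = 1.645 + 0.674 = 2.319.
n = 2 × (2.319 / 0.720)² = 2 × 3.221² = 2 × 10.37 = 20.7.
Round up to the next whole participant.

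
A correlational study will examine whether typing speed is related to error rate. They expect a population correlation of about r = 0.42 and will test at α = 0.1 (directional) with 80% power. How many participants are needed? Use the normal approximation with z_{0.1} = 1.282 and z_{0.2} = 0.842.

n = 26

Fisher's z: C = ½·ln((1+r)/(1−r)) = ½·ln(2.4483) = 0.4477.
n = ((z_{α} + z_β)/C)² + 3.
(1.282 + 0.842) / 0.4477 = 2.124 / 0.4477 = 4.744.
n = 4.744² + 3 = 22.51 + 3 = 25.5.
Round up.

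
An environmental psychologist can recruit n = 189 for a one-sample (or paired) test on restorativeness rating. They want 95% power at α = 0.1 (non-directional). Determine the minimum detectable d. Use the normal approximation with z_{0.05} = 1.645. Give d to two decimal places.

For a single sample (or paired design) of n = 189: d_min = (z_{α/2} + z_β)/√n.
z-sum = 1.645 + 1.645 = 3.290.
d_min = 3.290 / √189 = 3.290 / 13.748 = 0.239.

d_min ≈ 0.24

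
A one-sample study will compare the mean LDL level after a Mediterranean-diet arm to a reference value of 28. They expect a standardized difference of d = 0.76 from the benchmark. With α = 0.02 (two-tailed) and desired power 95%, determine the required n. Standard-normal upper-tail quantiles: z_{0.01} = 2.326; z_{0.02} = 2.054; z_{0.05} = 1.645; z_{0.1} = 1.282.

For a one-sample test: n = ((z_{α/2} + z_β) / d)².
z_{α/2} + z_β = 2.326 + 1.645 = 3.971.
n = (3.971 / 0.76)² = 5.225² = 27.30.
Round up.

n = 28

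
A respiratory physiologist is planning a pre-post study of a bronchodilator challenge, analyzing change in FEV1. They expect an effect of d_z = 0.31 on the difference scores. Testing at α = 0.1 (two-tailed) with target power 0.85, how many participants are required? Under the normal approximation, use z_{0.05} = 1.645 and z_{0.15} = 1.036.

For a paired (one-sample on differences) test: n = ((z_{α/2} + z_β) / d)².
z_{α/2} + z_β = 1.645 + 1.036 = 2.681.
n = (2.681 / 0.31)² = 8.648² = 74.79.
Round up.

n = 75 pairs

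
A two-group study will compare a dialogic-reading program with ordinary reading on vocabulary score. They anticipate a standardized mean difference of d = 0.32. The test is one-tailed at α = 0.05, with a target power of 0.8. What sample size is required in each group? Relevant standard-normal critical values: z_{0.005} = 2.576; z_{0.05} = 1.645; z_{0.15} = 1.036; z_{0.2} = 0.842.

n = 121 per group

For two independent groups with equal n: n = 2·((z_{α} + z_β) / d)².
z_{α} + z_β = 1.645 + 0.842 = 2.487.
n = 2 × (2.487 / 0.32)² = 2 × 7.772² = 2 × 60.40 = 120.8.
Round up to the next whole participant.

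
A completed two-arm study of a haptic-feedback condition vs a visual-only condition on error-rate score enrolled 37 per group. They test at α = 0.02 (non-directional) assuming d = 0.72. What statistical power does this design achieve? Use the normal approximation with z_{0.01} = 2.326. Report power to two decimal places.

power ≈ 0.78

For two equal groups, power = Φ(d·√(n/2) − z_{α/2}).
d·√(n/2) = 0.72 × √(37/2) = 0.72 × 4.301 = 3.097.
z_β = 3.097 − 2.326 = 0.771.
Power = Φ(0.771) = 0.780.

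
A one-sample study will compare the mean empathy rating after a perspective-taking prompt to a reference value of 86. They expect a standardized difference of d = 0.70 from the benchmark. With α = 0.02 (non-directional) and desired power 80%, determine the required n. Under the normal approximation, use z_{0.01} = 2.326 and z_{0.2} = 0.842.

For a one-sample test: n = ((z_{α/2} + z_β) / d)².
z_{α/2} + z_β = 2.326 + 0.842 = 3.168.
n = (3.168 / 0.70)² = 4.526² = 20.48.
Round up.

n = 21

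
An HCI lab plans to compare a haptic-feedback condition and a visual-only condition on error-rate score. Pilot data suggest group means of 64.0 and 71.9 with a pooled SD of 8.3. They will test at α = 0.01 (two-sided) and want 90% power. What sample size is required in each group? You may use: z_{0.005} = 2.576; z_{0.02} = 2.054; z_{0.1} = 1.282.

n = 33 per group

Cohen's d = |M₁ − M₂| / SD_pooled = |64.0 − 71.9| / 8.3 = 7.9 / 8.3 = 0.952.
For two independent groups with equal n: n = 2·((z_{α/2} + z_β) / d)².
z_{α/2} + z_β = 2.576 + 1.282 = 3.858.
n = 2 × (3.858 / 0.952)² = 2 × 4.053² = 2 × 16.42 = 32.8.
Round up to the next whole participant.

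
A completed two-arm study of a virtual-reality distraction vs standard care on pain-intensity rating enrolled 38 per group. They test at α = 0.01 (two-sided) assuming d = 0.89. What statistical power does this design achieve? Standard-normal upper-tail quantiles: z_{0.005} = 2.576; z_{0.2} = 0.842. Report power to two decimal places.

power ≈ 0.90

For two equal groups, power = Φ(d·√(n/2) − z_{α/2}).
d·√(n/2) = 0.89 × √(38/2) = 0.89 × 4.359 = 3.879.
z_β = 3.879 − 2.576 = 1.303.
Power = Φ(1.303) = 0.904.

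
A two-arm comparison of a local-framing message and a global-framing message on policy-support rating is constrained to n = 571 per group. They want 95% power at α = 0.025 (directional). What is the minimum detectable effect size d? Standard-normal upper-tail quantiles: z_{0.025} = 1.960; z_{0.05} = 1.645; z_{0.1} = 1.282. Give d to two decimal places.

d_min ≈ 0.21

For two independent groups of n = 571 each: d_min = (z_{α} + z_β)·√(2/n).
z-sum = 1.960 + 1.645 = 3.605.
d_min = 3.605 × √(2/571) = 3.605 × 0.0592 = 0.213.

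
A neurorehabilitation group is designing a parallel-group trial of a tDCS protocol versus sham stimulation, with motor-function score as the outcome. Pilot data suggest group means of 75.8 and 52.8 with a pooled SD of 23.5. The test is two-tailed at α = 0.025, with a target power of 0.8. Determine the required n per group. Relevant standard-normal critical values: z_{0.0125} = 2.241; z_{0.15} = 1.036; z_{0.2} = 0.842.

n = 20 per group

Cohen's d = |M₁ − M₂| / SD_pooled = |75.8 − 52.8| / 23.5 = 23.0 / 23.5 = 0.979.
For two independent groups with equal n: n = 2·((z_{α/2} + z_β) / d)².
z_{α/2} + z_β = 2.241 + 0.842 = 3.083.
n = 2 × (3.083 / 0.979)² = 2 × 3.149² = 2 × 9.92 = 19.8.
Round up to the next whole participant.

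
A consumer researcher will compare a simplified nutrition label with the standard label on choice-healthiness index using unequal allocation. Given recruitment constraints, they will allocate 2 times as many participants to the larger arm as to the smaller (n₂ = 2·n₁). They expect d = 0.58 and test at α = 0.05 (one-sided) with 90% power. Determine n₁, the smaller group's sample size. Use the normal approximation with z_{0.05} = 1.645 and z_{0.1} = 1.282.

n₁ = 39

With allocation ratio k = n₂/n₁ = 2, Var(x̄₁−x̄₂) = σ²(1/n₁ + 1/(k·n₁)) = σ²·(k+1)/(k·n₁).
So n₁ = (1 + 1/k)·((z_{α} + z_β)/d)² = 1.500 × (2.927/0.58)².
n₁ = 1.500 × 25.47 = 38.2.
Round up: n₁ = 39, giving n₂ = 2 × 39 = 78.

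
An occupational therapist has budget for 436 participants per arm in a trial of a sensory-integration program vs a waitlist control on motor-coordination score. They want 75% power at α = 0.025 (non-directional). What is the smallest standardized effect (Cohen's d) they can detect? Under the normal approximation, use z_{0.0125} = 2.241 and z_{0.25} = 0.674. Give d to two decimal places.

For two independent groups of n = 436 each: d_min = (z_{α/2} + z_β)·√(2/n).
z-sum = 2.241 + 0.674 = 2.915.
d_min = 2.915 × √(2/436) = 2.915 × 0.0677 = 0.197.

d_min ≈ 0.20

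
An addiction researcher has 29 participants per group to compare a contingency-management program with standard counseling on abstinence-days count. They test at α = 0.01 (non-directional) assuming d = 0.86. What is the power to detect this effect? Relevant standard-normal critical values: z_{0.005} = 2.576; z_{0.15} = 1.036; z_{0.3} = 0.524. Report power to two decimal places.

power ≈ 0.76

For two equal groups, power = Φ(d·√(n/2) − z_{α/2}).
d·√(n/2) = 0.86 × √(29/2) = 0.86 × 3.808 = 3.275.
z_β = 3.275 − 2.576 = 0.699.
Power = Φ(0.699) = 0.758.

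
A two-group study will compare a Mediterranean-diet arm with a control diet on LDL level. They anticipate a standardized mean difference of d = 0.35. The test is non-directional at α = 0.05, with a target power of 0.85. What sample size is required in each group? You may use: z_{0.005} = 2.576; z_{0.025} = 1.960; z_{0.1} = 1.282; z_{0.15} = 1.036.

For two independent groups with equal n: n = 2·((z_{α/2} + z_β) / d)².
z_{α/2} + z_β = 1.960 + 1.036 = 2.996.
n = 2 × (2.996 / 0.35)² = 2 × 8.560² = 2 × 73.27 = 146.5.
Round up to the next whole participant.

n = 147 per group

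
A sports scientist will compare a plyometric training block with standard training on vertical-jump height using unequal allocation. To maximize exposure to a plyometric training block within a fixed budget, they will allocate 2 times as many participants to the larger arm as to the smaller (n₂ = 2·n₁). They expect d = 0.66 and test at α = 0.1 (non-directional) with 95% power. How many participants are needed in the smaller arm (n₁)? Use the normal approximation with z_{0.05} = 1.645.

n₁ = 38

With allocation ratio k = n₂/n₁ = 2, Var(x̄₁−x̄₂) = σ²(1/n₁ + 1/(k·n₁)) = σ²·(k+1)/(k·n₁).
So n₁ = (1 + 1/k)·((z_{α/2} + z_β)/d)² = 1.500 × (3.290/0.66)².
n₁ = 1.500 × 24.85 = 37.3.
Round up: n₁ = 38, giving n₂ = 2 × 38 = 76.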